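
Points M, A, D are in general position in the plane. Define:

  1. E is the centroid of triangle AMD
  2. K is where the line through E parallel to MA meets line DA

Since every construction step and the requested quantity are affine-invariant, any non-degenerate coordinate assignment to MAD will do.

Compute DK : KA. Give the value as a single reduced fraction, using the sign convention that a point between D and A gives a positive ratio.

Choose coordinates M = (0, 0), A = (1, 0), D = (0, 1).
1. E is the centroid of triangle AMD ⇒ E = (1/3, 1/3)
2. K is where the line through E parallel to MA meets line DA ⇒ K = (2/3, 1/3)
K = D + t·(A−D) with t = 2/3, so DK:KA = t:(1−t) = 2/3:1/3

DK:KA = 2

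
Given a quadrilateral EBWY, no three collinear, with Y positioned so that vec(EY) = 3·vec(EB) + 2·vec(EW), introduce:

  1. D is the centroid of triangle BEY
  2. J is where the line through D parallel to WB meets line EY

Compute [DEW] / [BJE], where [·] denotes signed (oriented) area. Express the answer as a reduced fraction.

[DEW]:[BJE] = -5/3

Set E = (0, 0), B = (1, 0), W = (0, 1), Y = (3, 2); any affine frame gives the same invariant.
1. D is the centroid of triangle BEY ⇒ D = (4/3, 2/3)
2. J is where the line through D parallel to WB meets line EY ⇒ J = (6/5, 4/5)
2·[DEW] = -4/3, 2·[BJE] = 4/5
[DEW]:[BJE] = -4/3:4/5 = -5/3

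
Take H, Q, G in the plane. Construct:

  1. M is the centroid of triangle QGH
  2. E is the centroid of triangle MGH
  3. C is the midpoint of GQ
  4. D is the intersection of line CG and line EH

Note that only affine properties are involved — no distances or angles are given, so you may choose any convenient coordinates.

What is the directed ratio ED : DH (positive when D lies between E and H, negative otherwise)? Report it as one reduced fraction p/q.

ED:DH = -4/9

Set H = (0, 0), Q = (1, 0), G = (0, 1); any affine frame gives the same invariant.
1. M is the centroid of triangle QGH ⇒ M = (1/3, 1/3)
2. E is the centroid of triangle MGH ⇒ E = (1/9, 4/9)
3. C is the midpoint of GQ ⇒ C = (1/2, 1/2)
4. D is the intersection of line CG and line EH ⇒ D = (1/5, 4/5)
D = E + t·(H−E) with t = -4/5, so ED:DH = t:(1−t) = -4/5:9/5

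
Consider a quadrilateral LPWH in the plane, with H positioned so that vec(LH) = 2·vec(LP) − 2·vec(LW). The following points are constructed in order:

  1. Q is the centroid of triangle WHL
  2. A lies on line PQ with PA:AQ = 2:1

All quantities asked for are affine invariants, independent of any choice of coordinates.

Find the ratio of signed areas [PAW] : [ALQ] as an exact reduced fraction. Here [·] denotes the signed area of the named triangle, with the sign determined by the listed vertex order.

Set L = (0, 0), P = (1, 0), W = (0, 1), H = (2, -2); any affine frame gives the same invariant.
1. Q is the centroid of triangle WHL ⇒ Q = (2/3, -1/3)
2. A lies on line PQ with PA:AQ = 2:1 ⇒ A = (7/9, -2/9)
2·[PAW] = -4/9, 2·[ALQ] = 1/9
[PAW]:[ALQ] = -4/9:1/9 = -4

[PAW]:[ALQ] = -4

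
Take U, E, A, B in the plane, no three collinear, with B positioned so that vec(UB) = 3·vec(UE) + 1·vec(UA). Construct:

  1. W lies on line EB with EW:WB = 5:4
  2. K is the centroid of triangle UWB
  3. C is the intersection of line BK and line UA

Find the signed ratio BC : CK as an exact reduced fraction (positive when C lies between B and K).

Work in coordinates with U = (0, 0), E = (1, 0), A = (0, 1), B = (3, 1).
1. W lies on line EB with EW:WB = 5:4 ⇒ W = (19/9, 5/9)
2. K is the centroid of triangle UWB ⇒ K = (46/27, 14/27)
3. C is the intersection of line BK and line UA ⇒ C = (0, -4/35)
C = B + t·(K−B) with t = 81/35, so BC:CK = t:(1−t) = 81/35:-46/35

BC:CK = -81/46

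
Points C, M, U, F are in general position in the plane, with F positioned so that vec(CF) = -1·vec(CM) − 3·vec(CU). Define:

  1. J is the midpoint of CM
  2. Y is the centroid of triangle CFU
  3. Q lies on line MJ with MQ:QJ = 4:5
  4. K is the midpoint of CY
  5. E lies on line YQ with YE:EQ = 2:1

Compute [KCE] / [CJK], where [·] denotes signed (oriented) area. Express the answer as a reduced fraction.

Set C = (0, 0), M = (1, 0), U = (0, 1), F = (-1, -3); any affine frame gives the same invariant.
1. J is the midpoint of CM ⇒ J = (1/2, 0)
2. Y is the centroid of triangle CFU ⇒ Y = (-1/3, -2/3)
3. Q lies on line MJ with MQ:QJ = 4:5 ⇒ Q = (7/9, 0)
4. K is the midpoint of CY ⇒ K = (-1/6, -1/3)
5. E lies on line YQ with YE:EQ = 2:1 ⇒ E = (11/27, -2/9)
2·[KCE] = -14/81, 2·[CJK] = -1/6
[KCE]:[CJK] = -14/81:-1/6 = 28/27

[KCE]:[CJK] = 28/27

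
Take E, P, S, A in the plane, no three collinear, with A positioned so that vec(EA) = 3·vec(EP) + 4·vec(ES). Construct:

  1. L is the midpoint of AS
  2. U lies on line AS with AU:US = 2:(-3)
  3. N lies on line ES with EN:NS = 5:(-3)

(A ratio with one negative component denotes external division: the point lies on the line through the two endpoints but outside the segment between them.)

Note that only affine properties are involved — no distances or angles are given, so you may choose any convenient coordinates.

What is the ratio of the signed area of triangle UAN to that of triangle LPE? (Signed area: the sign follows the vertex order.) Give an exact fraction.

[UAN]:[LPE] = 18/5

Choose coordinates E = (0, 0), P = (1, 0), S = (0, 1), A = (3, 4).
1. L is the midpoint of AS ⇒ L = (3/2, 5/2)
2. U lies on line AS with AU:US = 2:(-3) ⇒ U = (9, 10)
3. N lies on line ES with EN:NS = 5:(-3) ⇒ N = (0, 5/2)
2·[UAN] = -9, 2·[LPE] = -5/2
[UAN]:[LPE] = -9:-5/2 = 18/5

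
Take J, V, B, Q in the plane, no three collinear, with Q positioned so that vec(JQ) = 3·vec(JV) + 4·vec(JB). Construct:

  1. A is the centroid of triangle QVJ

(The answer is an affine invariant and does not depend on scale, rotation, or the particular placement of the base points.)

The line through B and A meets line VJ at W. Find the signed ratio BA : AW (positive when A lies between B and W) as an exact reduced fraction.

BA:AW = -1/4

Set J = (0, 0), V = (1, 0), B = (0, 1), Q = (3, 4); any affine frame gives the same invariant.
1. A is the centroid of triangle QVJ ⇒ A = (4/3, 4/3)
line BA meets VJ at W = (-4, 0)
A = B + t·(W−B) with t = -1/3, so BA:AW = -1/3:4/3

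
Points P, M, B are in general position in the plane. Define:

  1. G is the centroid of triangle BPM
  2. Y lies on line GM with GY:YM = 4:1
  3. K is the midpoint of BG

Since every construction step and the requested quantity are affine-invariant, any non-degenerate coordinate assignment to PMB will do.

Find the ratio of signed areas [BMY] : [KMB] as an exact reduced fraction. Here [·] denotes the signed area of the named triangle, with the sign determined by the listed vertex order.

[BMY]:[KMB] = -2/5

Set P = (0, 0), M = (1, 0), B = (0, 1); any affine frame gives the same invariant.
1. G is the centroid of triangle BPM ⇒ G = (1/3, 1/3)
2. Y lies on line GM with GY:YM = 4:1 ⇒ Y = (13/15, 1/15)
3. K is the midpoint of BG ⇒ K = (1/6, 2/3)
2·[BMY] = -1/15, 2·[KMB] = 1/6
[BMY]:[KMB] = -1/15:1/6 = -2/5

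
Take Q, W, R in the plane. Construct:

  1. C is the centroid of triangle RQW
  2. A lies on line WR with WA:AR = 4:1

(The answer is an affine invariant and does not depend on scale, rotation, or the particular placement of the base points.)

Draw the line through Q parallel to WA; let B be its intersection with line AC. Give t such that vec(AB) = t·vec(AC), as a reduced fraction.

Work in coordinates with Q = (0, 0), W = (1, 0), R = (0, 1).
1. C is the centroid of triangle RQW ⇒ C = (1/3, 1/3)
2. A lies on line WR with WA:AR = 4:1 ⇒ A = (1/5, 4/5)
through Q parallel to WA: direction (-4/5, 4/5); meets AC at B = (3/5, -3/5)
B = A + t·(C−A) with t = 3

t = 3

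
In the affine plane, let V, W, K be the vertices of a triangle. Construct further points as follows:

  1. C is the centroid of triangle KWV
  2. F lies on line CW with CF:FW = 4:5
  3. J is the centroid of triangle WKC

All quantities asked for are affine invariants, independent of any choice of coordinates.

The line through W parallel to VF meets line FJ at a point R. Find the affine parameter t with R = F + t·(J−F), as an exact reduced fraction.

Assign V = (0, 0), W = (1, 0), K = (0, 1) — the answer is frame-independent, so this choice is without loss of generality.
1. C is the centroid of triangle KWV ⇒ C = (1/3, 1/3)
2. F lies on line CW with CF:FW = 4:5 ⇒ F = (17/27, 5/27)
3. J is the centroid of triangle WKC ⇒ J = (4/9, 4/9)
through W parallel to VF: direction (17/27, 5/27); meets FJ at R = (347/432, -25/432)
R = F + t·(J−F) with t = -15/16

t = -15/16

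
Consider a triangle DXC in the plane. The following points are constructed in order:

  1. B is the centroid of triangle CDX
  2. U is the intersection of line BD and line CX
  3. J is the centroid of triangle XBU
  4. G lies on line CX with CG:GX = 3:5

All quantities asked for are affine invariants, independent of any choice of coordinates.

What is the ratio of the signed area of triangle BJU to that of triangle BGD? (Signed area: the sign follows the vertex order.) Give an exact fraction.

[BJU]:[BGD] = 2/3

Choose coordinates D = (0, 0), X = (1, 0), C = (0, 1).
1. B is the centroid of triangle CDX ⇒ B = (1/3, 1/3)
2. U is the intersection of line BD and line CX ⇒ U = (1/2, 1/2)
3. J is the centroid of triangle XBU ⇒ J = (11/18, 5/18)
4. G lies on line CX with CG:GX = 3:5 ⇒ G = (3/8, 5/8)
2·[BJU] = 1/18, 2·[BGD] = 1/12
[BJU]:[BGD] = 1/18:1/12 = 2/3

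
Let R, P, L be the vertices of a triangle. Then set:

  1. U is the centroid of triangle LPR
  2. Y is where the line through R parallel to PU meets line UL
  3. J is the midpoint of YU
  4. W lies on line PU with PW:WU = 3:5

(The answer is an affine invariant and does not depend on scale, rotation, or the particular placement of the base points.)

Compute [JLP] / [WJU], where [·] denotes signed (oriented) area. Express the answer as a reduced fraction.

Choose coordinates R = (0, 0), P = (1, 0), L = (0, 1).
1. U is the centroid of triangle LPR ⇒ U = (1/3, 1/3)
2. Y is where the line through R parallel to PU meets line UL ⇒ Y = (2/3, -1/3)
3. J is the midpoint of YU ⇒ J = (1/2, 0)
4. W lies on line PU with PW:WU = 3:5 ⇒ W = (3/4, 1/8)
2·[JLP] = -1/2, 2·[WJU] = -5/48
[JLP]:[WJU] = -1/2:-5/48 = 24/5

[JLP]:[WJU] = 24/5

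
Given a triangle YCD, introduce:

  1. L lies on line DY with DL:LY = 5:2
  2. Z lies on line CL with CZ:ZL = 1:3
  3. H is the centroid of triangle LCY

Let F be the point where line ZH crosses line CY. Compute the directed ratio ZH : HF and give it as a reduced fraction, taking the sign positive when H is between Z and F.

Choose coordinates Y = (0, 0), C = (1, 0), D = (0, 1).
1. L lies on line DY with DL:LY = 5:2 ⇒ L = (0, 2/7)
2. Z lies on line CL with CZ:ZL = 1:3 ⇒ Z = (3/4, 1/14)
3. H is the centroid of triangle LCY ⇒ H = (1/3, 2/21)
line ZH meets CY at F = (2, 0)
H = Z + t·(F−Z) with t = -1/3, so ZH:HF = -1/3:4/3

ZH:HF = -1/4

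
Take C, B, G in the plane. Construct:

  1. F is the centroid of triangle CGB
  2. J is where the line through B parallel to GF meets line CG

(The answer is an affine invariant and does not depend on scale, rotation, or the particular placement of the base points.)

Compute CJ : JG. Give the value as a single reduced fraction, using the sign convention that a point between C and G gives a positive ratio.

Work in coordinates with C = (0, 0), B = (1, 0), G = (0, 1).
1. F is the centroid of triangle CGB ⇒ F = (1/3, 1/3)
2. J is where the line through B parallel to GF meets line CG ⇒ J = (0, 2)
J = C + t·(G−C) with t = 2, so CJ:JG = t:(1−t) = 2:-1

CJ:JG = -2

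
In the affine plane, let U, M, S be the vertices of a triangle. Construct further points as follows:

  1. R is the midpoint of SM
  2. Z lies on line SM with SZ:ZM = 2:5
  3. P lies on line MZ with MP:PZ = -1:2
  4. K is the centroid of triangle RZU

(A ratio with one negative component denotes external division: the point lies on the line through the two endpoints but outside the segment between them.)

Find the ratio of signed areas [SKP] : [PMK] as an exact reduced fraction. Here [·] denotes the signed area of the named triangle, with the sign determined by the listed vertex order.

Set U = (0, 0), M = (1, 0), S = (0, 1); any affine frame gives the same invariant.
1. R is the midpoint of SM ⇒ R = (1/2, 1/2)
2. Z lies on line SM with SZ:ZM = 2:5 ⇒ Z = (2/7, 5/7)
3. P lies on line MZ with MP:PZ = -1:2 ⇒ P = (12/7, -5/7)
4. K is the centroid of triangle RZU ⇒ K = (11/42, 17/42)
2·[SKP] = 4/7, 2·[PMK] = 5/21
[SKP]:[PMK] = 4/7:5/21 = 12/5

[SKP]:[PMK] = 12/5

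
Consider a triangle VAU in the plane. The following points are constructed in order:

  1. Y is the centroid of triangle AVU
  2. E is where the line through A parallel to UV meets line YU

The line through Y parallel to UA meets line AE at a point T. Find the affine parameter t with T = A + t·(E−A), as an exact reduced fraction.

t = 1/3

Assign V = (0, 0), A = (1, 0), U = (0, 1) — the answer is frame-independent, so this choice is without loss of generality.
1. Y is the centroid of triangle AVU ⇒ Y = (1/3, 1/3)
2. E is where the line through A parallel to UV meets line YU ⇒ E = (1, -1)
through Y parallel to UA: direction (1, -1); meets AE at T = (1, -1/3)
T = A + t·(E−A) with t = 1/3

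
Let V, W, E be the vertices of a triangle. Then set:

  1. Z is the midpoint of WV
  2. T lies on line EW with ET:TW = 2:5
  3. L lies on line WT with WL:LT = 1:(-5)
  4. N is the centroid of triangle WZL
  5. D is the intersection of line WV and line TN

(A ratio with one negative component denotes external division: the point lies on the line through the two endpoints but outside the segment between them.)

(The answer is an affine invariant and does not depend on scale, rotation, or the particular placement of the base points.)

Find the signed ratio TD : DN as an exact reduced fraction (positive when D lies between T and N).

Choose coordinates V = (0, 0), W = (1, 0), E = (0, 1).
1. Z is the midpoint of WV ⇒ Z = (1/2, 0)
2. T lies on line EW with ET:TW = 2:5 ⇒ T = (2/7, 5/7)
3. L lies on line WT with WL:LT = 1:(-5) ⇒ L = (33/28, -5/28)
4. N is the centroid of triangle WZL ⇒ N = (25/28, -5/84)
5. D is the intersection of line WV and line TN ⇒ D = (11/13, 0)
D = T + t·(N−T) with t = 12/13, so TD:DN = t:(1−t) = 12/13:1/13

TD:DN = 12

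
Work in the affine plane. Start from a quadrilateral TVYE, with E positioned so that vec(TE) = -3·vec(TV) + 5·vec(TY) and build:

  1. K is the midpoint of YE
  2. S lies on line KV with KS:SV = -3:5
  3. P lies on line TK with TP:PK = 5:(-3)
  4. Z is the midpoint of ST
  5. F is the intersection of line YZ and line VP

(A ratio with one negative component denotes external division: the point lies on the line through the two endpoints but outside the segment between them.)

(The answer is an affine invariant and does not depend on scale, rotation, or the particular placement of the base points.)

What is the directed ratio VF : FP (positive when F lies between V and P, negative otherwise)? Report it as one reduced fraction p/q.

VF:FP = -1/54

Set T = (0, 0), V = (1, 0), Y = (0, 1), E = (-3, 5); any affine frame gives the same invariant.
1. K is the midpoint of YE ⇒ K = (-3/2, 3)
2. S lies on line KV with KS:SV = -3:5 ⇒ S = (-21/4, 15/2)
3. P lies on line TK with TP:PK = 5:(-3) ⇒ P = (-15/4, 15/2)
4. Z is the midpoint of ST ⇒ Z = (-21/8, 15/4)
5. F is the intersection of line YZ and line VP ⇒ F = (231/212, -15/106)
F = V + t·(P−V) with t = -1/53, so VF:FP = t:(1−t) = -1/53:54/53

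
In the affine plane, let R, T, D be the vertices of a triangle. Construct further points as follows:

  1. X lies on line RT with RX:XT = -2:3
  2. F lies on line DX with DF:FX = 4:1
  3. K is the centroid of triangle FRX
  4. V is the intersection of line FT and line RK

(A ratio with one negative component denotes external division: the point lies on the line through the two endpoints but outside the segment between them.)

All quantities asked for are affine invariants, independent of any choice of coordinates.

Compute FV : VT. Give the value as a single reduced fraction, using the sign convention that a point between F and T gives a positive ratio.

Choose coordinates R = (0, 0), T = (1, 0), D = (0, 1).
1. X lies on line RT with RX:XT = -2:3 ⇒ X = (-2, 0)
2. F lies on line DX with DF:FX = 4:1 ⇒ F = (-8/5, 1/5)
3. K is the centroid of triangle FRX ⇒ K = (-6/5, 1/15)
4. V is the intersection of line FT and line RK ⇒ V = (18/5, -1/5)
V = F + t·(T−F) with t = 2, so FV:VT = t:(1−t) = 2:-1

FV:VT = -2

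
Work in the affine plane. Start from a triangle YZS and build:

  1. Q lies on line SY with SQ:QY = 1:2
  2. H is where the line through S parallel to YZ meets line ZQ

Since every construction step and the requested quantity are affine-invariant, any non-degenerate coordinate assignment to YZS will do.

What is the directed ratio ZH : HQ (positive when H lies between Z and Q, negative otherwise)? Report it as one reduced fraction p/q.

ZH:HQ = -3

Set Y = (0, 0), Z = (1, 0), S = (0, 1); any affine frame gives the same invariant.
1. Q lies on line SY with SQ:QY = 1:2 ⇒ Q = (0, 2/3)
2. H is where the line through S parallel to YZ meets line ZQ ⇒ H = (-1/2, 1)
H = Z + t·(Q−Z) with t = 3/2, so ZH:HQ = t:(1−t) = 3/2:-1/2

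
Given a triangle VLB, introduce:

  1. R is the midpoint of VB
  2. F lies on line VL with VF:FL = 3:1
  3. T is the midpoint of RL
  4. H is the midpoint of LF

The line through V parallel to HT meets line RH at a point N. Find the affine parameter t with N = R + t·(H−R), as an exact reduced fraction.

Choose coordinates V = (0, 0), L = (1, 0), B = (0, 1).
1. R is the midpoint of VB ⇒ R = (0, 1/2)
2. F lies on line VL with VF:FL = 3:1 ⇒ F = (3/4, 0)
3. T is the midpoint of RL ⇒ T = (1/2, 1/4)
4. H is the midpoint of LF ⇒ H = (7/8, 0)
through V parallel to HT: direction (-3/8, 1/4); meets RH at N = (-21/4, 7/2)
N = R + t·(H−R) with t = -6

t = -6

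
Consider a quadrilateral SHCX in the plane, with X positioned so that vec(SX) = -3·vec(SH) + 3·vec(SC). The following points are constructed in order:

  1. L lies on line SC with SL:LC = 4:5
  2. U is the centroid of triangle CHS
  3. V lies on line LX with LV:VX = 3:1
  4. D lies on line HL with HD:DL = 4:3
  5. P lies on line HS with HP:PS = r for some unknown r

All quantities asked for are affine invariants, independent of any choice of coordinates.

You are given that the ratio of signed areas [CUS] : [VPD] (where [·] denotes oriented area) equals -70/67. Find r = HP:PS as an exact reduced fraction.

Work in coordinates with S = (0, 0), H = (1, 0), C = (0, 1), X = (-3, 3).
1. L lies on line SC with SL:LC = 4:5 ⇒ L = (0, 4/9)
2. U is the centroid of triangle CHS ⇒ U = (1/3, 1/3)
3. V lies on line LX with LV:VX = 3:1 ⇒ V = (-9/4, 85/36)
4. D lies on line HL with HD:DL = 4:3 ⇒ D = (3/7, 16/63)
5. With HP:PS = r, write λ = r/(r+1) so P = H + λ·(S−H); P is affine-linear in λ
Every point depending on P is an affine combination of P and λ-independent points, so each such coordinate is linear in λ; the λ² term in each signed area is a multiple of (S−H)×(S−H) = 0, so 2·[CUS] and 2·[VPD] are each linear in λ. Evaluating at λ=0 and λ=1:
  2·[CUS] = -1/3,   2·[VPD] = 59/28·λ − 11/21
So [CUS]:[VPD] = (-1/3) / (59/28·λ − 11/21). Setting this equal to -70/67:
  -1/3 = -70/67·(59/28·λ − 11/21)  ⇒  λ = 2/5
Then r = λ/(1−λ) = (2/5)/(3/5) = 2/3. Check: with r = 2/3, P = (3/5, 0) and [CUS]:[VPD] = -70/67 as required.

r = 2/3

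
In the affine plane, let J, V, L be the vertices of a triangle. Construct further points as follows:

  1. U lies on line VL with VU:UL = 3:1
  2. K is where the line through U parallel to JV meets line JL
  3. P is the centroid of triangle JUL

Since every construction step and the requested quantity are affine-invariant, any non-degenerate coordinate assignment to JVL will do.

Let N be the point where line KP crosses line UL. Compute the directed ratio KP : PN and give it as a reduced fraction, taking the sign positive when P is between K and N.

Choose coordinates J = (0, 0), V = (1, 0), L = (0, 1).
1. U lies on line VL with VU:UL = 3:1 ⇒ U = (1/4, 3/4)
2. K is where the line through U parallel to JV meets line JL ⇒ K = (0, 3/4)
3. P is the centroid of triangle JUL ⇒ P = (1/12, 7/12)
line KP meets UL at N = (-1/4, 5/4)
P = K + t·(N−K) with t = -1/3, so KP:PN = -1/3:4/3

KP:PN = -1/4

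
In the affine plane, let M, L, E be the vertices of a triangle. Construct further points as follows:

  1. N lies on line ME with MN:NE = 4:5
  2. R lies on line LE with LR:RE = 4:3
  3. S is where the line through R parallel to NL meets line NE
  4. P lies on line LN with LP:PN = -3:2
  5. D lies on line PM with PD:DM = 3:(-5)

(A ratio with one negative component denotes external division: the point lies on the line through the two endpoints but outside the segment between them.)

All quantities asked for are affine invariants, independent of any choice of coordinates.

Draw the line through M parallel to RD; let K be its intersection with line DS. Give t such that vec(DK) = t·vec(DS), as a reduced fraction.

Choose coordinates M = (0, 0), L = (1, 0), E = (0, 1).
1. N lies on line ME with MN:NE = 4:5 ⇒ N = (0, 4/9)
2. R lies on line LE with LR:RE = 4:3 ⇒ R = (3/7, 4/7)
3. S is where the line through R parallel to NL meets line NE ⇒ S = (0, 16/21)
4. P lies on line LN with LP:PN = -3:2 ⇒ P = (-2, 4/3)
5. D lies on line PM with PD:DM = 3:(-5) ⇒ D = (-5, 10/3)
through M parallel to RD: direction (-38/7, 58/21); meets DS at K = (1520/11, -2320/33)
K = D + t·(S−D) with t = 315/11

t = 315/11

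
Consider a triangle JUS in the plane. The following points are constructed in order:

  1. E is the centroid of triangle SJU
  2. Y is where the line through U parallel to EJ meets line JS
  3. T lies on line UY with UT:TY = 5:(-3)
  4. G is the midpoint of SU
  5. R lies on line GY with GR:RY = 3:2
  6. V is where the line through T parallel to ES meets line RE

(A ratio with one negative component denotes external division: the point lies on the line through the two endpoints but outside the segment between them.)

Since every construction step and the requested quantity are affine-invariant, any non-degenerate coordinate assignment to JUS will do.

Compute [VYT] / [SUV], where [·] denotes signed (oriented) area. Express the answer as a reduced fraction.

[VYT]:[SUV] = -261/358

Set J = (0, 0), U = (1, 0), S = (0, 1); any affine frame gives the same invariant.
1. E is the centroid of triangle SJU ⇒ E = (1/3, 1/3)
2. Y is where the line through U parallel to EJ meets line JS ⇒ Y = (0, -1)
3. T lies on line UY with UT:TY = 5:(-3) ⇒ T = (-3/2, -5/2)
4. G is the midpoint of SU ⇒ G = (1/2, 1/2)
5. R lies on line GY with GR:RY = 3:2 ⇒ R = (1/5, -2/5)
6. V is where the line through T parallel to ES meets line RE ⇒ V = (-8/15, -133/30)
2·[VYT] = 87/20, 2·[SUV] = -179/30
[VYT]:[SUV] = 87/20:-179/30 = -261/358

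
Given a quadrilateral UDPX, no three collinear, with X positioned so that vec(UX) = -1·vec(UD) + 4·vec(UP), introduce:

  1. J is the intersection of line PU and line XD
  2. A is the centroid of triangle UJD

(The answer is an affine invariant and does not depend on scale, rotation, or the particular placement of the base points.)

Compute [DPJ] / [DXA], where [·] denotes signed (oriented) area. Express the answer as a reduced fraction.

Choose coordinates U = (0, 0), D = (1, 0), P = (0, 1), X = (-1, 4).
1. J is the intersection of line PU and line XD ⇒ J = (0, 2)
2. A is the centroid of triangle UJD ⇒ A = (1/3, 2/3)
2·[DPJ] = -1, 2·[DXA] = 4/3
[DPJ]:[DXA] = -1:4/3 = -3/4

[DPJ]:[DXA] = -3/4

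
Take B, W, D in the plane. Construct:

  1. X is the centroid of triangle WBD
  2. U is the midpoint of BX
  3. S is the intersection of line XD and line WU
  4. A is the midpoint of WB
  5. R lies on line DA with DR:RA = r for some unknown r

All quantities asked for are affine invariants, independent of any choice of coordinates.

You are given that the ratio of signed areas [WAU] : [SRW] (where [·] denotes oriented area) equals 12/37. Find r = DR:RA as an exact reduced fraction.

r = 3/5

Choose coordinates B = (0, 0), W = (1, 0), D = (0, 1).
1. X is the centroid of triangle WBD ⇒ X = (1/3, 1/3)
2. U is the midpoint of BX ⇒ U = (1/6, 1/6)
3. S is the intersection of line XD and line WU ⇒ S = (4/9, 1/9)
4. A is the midpoint of WB ⇒ A = (1/2, 0)
5. With DR:RA = r, write λ = r/(r+1) so R = D + λ·(A−D); R is affine-linear in λ
Every point depending on R is an affine combination of R and λ-independent points, so each such coordinate is linear in λ; the λ² term in each signed area is a multiple of (A−D)×(A−D) = 0, so 2·[WAU] and 2·[SRW] are each linear in λ. Evaluating at λ=0 and λ=1:
  2·[WAU] = -1/12,   2·[SRW] = 1/2·λ − 4/9
So [WAU]:[SRW] = (-1/12) / (1/2·λ − 4/9). Setting this equal to 12/37:
  -1/12 = 12/37·(1/2·λ − 4/9)  ⇒  λ = 3/8
Then r = λ/(1−λ) = (3/8)/(5/8) = 3/5. Check: with r = 3/5, R = (3/16, 5/8) and [WAU]:[SRW] = 12/37 as required.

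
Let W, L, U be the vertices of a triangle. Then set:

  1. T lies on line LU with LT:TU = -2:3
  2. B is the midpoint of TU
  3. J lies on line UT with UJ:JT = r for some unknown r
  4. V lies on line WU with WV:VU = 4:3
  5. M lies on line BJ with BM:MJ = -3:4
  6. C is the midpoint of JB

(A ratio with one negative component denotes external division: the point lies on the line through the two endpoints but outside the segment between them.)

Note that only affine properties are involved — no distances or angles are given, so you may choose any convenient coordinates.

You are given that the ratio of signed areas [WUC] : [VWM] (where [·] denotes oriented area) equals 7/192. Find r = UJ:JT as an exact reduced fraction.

Set W = (0, 0), L = (1, 0), U = (0, 1); any affine frame gives the same invariant.
1. T lies on line LU with LT:TU = -2:3 ⇒ T = (3, -2)
2. B is the midpoint of TU ⇒ B = (3/2, -1/2)
3. With UJ:JT = r, write λ = r/(r+1) so J = U + λ·(T−U); J is affine-linear in λ
4. V lies on line WU with WV:VU = 4:3 ⇒ V = (0, 4/7)
5. M lies on line BJ with BM:MJ = -3:4 ⇒ M is an affine combination of earlier points and hence also affine-linear in λ
6. C is the midpoint of JB ⇒ C is an affine combination of earlier points and hence also affine-linear in λ
Every point depending on J is an affine combination of J and λ-independent points, so each such coordinate is linear in λ; the λ² term in each signed area is a multiple of (T−U)×(T−U) = 0, so 2·[WUC] and 2·[VWM] are each linear in λ. Evaluating at λ=0 and λ=1:
  2·[WUC] = -3/2·λ − 3/4,   2·[VWM] = -36/7·λ + 24/7
So [WUC]:[VWM] = (-3/2·λ − 3/4) / (-36/7·λ + 24/7). Setting this equal to 7/192:
  -3/2·λ − 3/4 = 7/192·(-36/7·λ + 24/7)  ⇒  λ = -2/3
Then r = λ/(1−λ) = (-2/3)/(5/3) = -2/5. Check: with r = -2/5, J = (-2, 3) and [WUC]:[VWM] = 7/192 as required.

r = -2/5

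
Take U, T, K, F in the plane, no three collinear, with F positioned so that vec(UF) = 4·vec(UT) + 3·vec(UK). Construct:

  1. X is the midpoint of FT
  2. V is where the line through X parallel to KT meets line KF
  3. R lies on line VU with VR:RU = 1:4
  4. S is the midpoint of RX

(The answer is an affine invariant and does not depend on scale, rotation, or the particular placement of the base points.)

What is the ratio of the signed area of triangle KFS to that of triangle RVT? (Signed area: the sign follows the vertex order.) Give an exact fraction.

[KFS]:[RVT] = 19/4

Assign U = (0, 0), T = (1, 0), K = (0, 1), F = (4, 3) — the answer is frame-independent, so this choice is without loss of generality.
1. X is the midpoint of FT ⇒ X = (5/2, 3/2)
2. V is where the line through X parallel to KT meets line KF ⇒ V = (2, 2)
3. R lies on line VU with VR:RU = 1:4 ⇒ R = (8/5, 8/5)
4. S is the midpoint of RX ⇒ S = (41/20, 31/20)
2·[KFS] = -19/10, 2·[RVT] = -2/5
[KFS]:[RVT] = -19/10:-2/5 = 19/4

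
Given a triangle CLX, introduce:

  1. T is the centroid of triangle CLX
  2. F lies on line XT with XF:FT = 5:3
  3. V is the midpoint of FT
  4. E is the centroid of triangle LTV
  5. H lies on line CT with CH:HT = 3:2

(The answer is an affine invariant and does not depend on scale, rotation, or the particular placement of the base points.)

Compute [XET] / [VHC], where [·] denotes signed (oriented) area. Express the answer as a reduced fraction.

Set C = (0, 0), L = (1, 0), X = (0, 1); any affine frame gives the same invariant.
1. T is the centroid of triangle CLX ⇒ T = (1/3, 1/3)
2. F lies on line XT with XF:FT = 5:3 ⇒ F = (5/24, 7/12)
3. V is the midpoint of FT ⇒ V = (13/48, 11/24)
4. E is the centroid of triangle LTV ⇒ E = (77/144, 19/72)
5. H lies on line CT with CH:HT = 3:2 ⇒ H = (1/5, 1/5)
2·[XET] = -1/9, 2·[VHC] = -3/80
[XET]:[VHC] = -1/9:-3/80 = 80/27

[XET]:[VHC] = 80/27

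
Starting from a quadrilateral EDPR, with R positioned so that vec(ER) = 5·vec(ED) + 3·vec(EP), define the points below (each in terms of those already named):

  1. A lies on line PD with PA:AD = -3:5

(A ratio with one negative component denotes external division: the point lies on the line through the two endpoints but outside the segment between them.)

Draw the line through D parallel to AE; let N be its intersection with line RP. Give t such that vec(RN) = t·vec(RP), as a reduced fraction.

t = 29/31

Choose coordinates E = (0, 0), D = (1, 0), P = (0, 1), R = (5, 3).
1. A lies on line PD with PA:AD = -3:5 ⇒ A = (-3/2, 5/2)
through D parallel to AE: direction (3/2, -5/2); meets RP at N = (10/31, 35/31)
N = R + t·(P−R) with t = 29/31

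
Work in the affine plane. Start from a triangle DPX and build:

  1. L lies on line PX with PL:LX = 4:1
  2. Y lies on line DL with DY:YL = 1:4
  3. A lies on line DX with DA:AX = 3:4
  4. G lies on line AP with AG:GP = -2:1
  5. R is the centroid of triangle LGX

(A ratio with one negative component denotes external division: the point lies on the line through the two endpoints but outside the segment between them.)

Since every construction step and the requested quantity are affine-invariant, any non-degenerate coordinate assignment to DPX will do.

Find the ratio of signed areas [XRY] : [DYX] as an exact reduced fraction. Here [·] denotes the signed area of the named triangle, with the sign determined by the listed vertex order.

[XRY]:[DYX] = -104/7

Choose coordinates D = (0, 0), P = (1, 0), X = (0, 1).
1. L lies on line PX with PL:LX = 4:1 ⇒ L = (1/5, 4/5)
2. Y lies on line DL with DY:YL = 1:4 ⇒ Y = (1/25, 4/25)
3. A lies on line DX with DA:AX = 3:4 ⇒ A = (0, 3/7)
4. G lies on line AP with AG:GP = -2:1 ⇒ G = (2, -3/7)
5. R is the centroid of triangle LGX ⇒ R = (11/15, 16/35)
2·[XRY] = -104/175, 2·[DYX] = 1/25
[XRY]:[DYX] = -104/175:1/25 = -104/7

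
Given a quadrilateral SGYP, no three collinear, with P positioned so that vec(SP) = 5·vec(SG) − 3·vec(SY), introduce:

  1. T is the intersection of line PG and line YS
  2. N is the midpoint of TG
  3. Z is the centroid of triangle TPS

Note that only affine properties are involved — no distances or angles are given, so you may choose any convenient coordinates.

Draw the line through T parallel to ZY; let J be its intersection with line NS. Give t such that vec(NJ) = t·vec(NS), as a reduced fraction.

t = 1/6

Choose coordinates S = (0, 0), G = (1, 0), Y = (0, 1), P = (5, -3).
1. T is the intersection of line PG and line YS ⇒ T = (0, 3/4)
2. N is the midpoint of TG ⇒ N = (1/2, 3/8)
3. Z is the centroid of triangle TPS ⇒ Z = (5/3, -3/4)
through T parallel to ZY: direction (-5/3, 7/4); meets NS at J = (5/12, 5/16)
J = N + t·(S−N) with t = 1/6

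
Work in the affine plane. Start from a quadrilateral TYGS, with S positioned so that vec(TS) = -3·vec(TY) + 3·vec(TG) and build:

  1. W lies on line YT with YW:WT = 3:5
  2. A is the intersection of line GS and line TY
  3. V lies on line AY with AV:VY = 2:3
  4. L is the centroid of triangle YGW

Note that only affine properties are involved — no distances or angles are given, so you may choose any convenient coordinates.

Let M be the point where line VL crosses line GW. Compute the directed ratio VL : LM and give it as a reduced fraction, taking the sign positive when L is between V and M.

Choose coordinates T = (0, 0), Y = (1, 0), G = (0, 1), S = (-3, 3).
1. W lies on line YT with YW:WT = 3:5 ⇒ W = (5/8, 0)
2. A is the intersection of line GS and line TY ⇒ A = (3/2, 0)
3. V lies on line AY with AV:VY = 2:3 ⇒ V = (13/10, 0)
4. L is the centroid of triangle YGW ⇒ L = (13/24, 1/3)
line VL meets GW at M = (65/176, 9/22)
L = V + t·(M−V) with t = 22/27, so VL:LM = 22/27:5/27

VL:LM = 22/5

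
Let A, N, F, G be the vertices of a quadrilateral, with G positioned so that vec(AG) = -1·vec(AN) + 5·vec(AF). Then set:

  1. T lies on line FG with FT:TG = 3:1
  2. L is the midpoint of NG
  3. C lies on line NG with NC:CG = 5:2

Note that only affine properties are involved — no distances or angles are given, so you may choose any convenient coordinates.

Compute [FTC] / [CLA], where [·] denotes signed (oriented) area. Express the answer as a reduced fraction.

Assign A = (0, 0), N = (1, 0), F = (0, 1), G = (-1, 5) — the answer is frame-independent, so this choice is without loss of generality.
1. T lies on line FG with FT:TG = 3:1 ⇒ T = (-3/4, 4)
2. L is the midpoint of NG ⇒ L = (0, 5/2)
3. C lies on line NG with NC:CG = 5:2 ⇒ C = (-3/7, 25/7)
2·[FTC] = -9/14, 2·[CLA] = -15/14
[FTC]:[CLA] = -9/14:-15/14 = 3/5

[FTC]:[CLA] = 3/5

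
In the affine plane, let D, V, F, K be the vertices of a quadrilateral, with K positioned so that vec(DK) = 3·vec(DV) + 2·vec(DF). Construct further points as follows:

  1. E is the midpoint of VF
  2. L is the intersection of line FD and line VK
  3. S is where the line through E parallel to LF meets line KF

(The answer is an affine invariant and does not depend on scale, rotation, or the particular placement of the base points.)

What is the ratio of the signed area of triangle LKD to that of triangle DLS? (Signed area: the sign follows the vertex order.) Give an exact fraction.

Choose coordinates D = (0, 0), V = (1, 0), F = (0, 1), K = (3, 2).
1. E is the midpoint of VF ⇒ E = (1/2, 1/2)
2. L is the intersection of line FD and line VK ⇒ L = (0, -1)
3. S is where the line through E parallel to LF meets line KF ⇒ S = (1/2, 7/6)
2·[LKD] = 3, 2·[DLS] = 1/2
[LKD]:[DLS] = 3:1/2 = 6

[LKD]:[DLS] = 6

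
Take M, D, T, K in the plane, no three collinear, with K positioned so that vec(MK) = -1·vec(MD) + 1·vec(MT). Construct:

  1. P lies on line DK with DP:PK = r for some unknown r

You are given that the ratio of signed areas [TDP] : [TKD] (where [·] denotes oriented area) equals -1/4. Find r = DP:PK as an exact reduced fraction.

r = 1/3

Choose coordinates M = (0, 0), D = (1, 0), T = (0, 1), K = (-1, 1).
1. With DP:PK = r, write λ = r/(r+1) so P = D + λ·(K−D); P is affine-linear in λ
Every point depending on P is an affine combination of P and λ-independent points, so each such coordinate is linear in λ; the λ² term in each signed area is a multiple of (K−D)×(K−D) = 0, so 2·[TDP] and 2·[TKD] are each linear in λ. Evaluating at λ=0 and λ=1:
  2·[TDP] = −λ,   2·[TKD] = 1
So [TDP]:[TKD] = (−λ) / (1). Setting this equal to -1/4:
  −λ = -1/4·(1)  ⇒  λ = 1/4
Then r = λ/(1−λ) = (1/4)/(3/4) = 1/3. Check: with r = 1/3, P = (1/2, 1/4) and [TDP]:[TKD] = -1/4 as required.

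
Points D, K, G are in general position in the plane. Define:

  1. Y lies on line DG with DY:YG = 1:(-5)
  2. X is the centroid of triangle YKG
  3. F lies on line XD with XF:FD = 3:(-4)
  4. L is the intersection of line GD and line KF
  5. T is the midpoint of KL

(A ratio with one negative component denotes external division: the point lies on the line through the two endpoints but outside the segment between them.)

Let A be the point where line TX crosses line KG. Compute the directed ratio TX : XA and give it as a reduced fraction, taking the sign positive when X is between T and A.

TX:XA = 19/5

Assign D = (0, 0), K = (1, 0), G = (0, 1) — the answer is frame-independent, so this choice is without loss of generality.
1. Y lies on line DG with DY:YG = 1:(-5) ⇒ Y = (0, -1/4)
2. X is the centroid of triangle YKG ⇒ X = (1/3, 1/4)
3. F lies on line XD with XF:FD = 3:(-4) ⇒ F = (4/3, 1)
4. L is the intersection of line GD and line KF ⇒ L = (0, -3)
5. T is the midpoint of KL ⇒ T = (1/2, -3/2)
line TX meets KG at A = (11/38, 27/38)
X = T + t·(A−T) with t = 19/24, so TX:XA = 19/24:5/24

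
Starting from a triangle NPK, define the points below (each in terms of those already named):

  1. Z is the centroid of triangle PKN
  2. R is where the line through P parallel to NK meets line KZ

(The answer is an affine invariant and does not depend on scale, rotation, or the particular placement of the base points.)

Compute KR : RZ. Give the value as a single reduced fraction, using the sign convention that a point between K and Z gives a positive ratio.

KR:RZ = -3/2

Assign N = (0, 0), P = (1, 0), K = (0, 1) — the answer is frame-independent, so this choice is without loss of generality.
1. Z is the centroid of triangle PKN ⇒ Z = (1/3, 1/3)
2. R is where the line through P parallel to NK meets line KZ ⇒ R = (1, -1)
R = K + t·(Z−K) with t = 3, so KR:RZ = t:(1−t) = 3:-2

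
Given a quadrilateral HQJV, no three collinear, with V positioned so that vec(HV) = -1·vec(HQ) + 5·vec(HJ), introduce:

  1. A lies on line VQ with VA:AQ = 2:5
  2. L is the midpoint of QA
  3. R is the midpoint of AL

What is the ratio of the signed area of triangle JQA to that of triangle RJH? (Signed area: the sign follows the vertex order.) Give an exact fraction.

[JQA]:[RJH] = -30

Choose coordinates H = (0, 0), Q = (1, 0), J = (0, 1), V = (-1, 5).
1. A lies on line VQ with VA:AQ = 2:5 ⇒ A = (-3/7, 25/7)
2. L is the midpoint of QA ⇒ L = (2/7, 25/14)
3. R is the midpoint of AL ⇒ R = (-1/14, 75/28)
2·[JQA] = 15/7, 2·[RJH] = -1/14
[JQA]:[RJH] = 15/7:-1/14 = -30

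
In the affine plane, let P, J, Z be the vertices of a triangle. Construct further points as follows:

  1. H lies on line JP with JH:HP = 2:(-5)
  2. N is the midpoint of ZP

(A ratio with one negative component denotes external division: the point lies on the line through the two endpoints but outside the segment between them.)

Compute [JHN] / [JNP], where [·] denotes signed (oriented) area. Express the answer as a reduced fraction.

[JHN]:[JNP] = 2/3

Set P = (0, 0), J = (1, 0), Z = (0, 1); any affine frame gives the same invariant.
1. H lies on line JP with JH:HP = 2:(-5) ⇒ H = (5/3, 0)
2. N is the midpoint of ZP ⇒ N = (0, 1/2)
2·[JHN] = 1/3, 2·[JNP] = 1/2
[JHN]:[JNP] = 1/3:1/2 = 2/3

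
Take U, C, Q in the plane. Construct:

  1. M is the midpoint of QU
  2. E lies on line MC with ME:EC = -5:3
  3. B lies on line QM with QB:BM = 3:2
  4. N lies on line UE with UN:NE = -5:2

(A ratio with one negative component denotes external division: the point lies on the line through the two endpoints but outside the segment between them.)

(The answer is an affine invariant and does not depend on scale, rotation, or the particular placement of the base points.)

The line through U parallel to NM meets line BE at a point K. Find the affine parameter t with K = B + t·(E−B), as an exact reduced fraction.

t = 7/4

Set U = (0, 0), C = (1, 0), Q = (0, 1); any affine frame gives the same invariant.
1. M is the midpoint of QU ⇒ M = (0, 1/2)
2. E lies on line MC with ME:EC = -5:3 ⇒ E = (5/2, -3/4)
3. B lies on line QM with QB:BM = 3:2 ⇒ B = (0, 7/10)
4. N lies on line UE with UN:NE = -5:2 ⇒ N = (25/6, -5/4)
through U parallel to NM: direction (-25/6, 7/4); meets BE at K = (35/8, -147/80)
K = B + t·(E−B) with t = 7/4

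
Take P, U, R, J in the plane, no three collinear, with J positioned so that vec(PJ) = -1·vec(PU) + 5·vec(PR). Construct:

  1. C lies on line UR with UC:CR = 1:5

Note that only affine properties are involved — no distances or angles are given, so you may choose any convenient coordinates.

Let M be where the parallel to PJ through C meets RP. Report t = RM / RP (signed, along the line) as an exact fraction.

Choose coordinates P = (0, 0), U = (1, 0), R = (0, 1), J = (-1, 5).
1. C lies on line UR with UC:CR = 1:5 ⇒ C = (5/6, 1/6)
through C parallel to PJ: direction (-1, 5); meets RP at M = (0, 13/3)
M = R + t·(P−R) with t = -10/3

t = -10/3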